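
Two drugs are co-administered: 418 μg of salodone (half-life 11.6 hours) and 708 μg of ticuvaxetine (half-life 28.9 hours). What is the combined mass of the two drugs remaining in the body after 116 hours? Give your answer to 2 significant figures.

salodone: 418 × (1/2)^(116/11.6) = 418 × (1/2)^10 ≈ 0.4082 μg.
ticuvaxetine: 708 × (1/2)^(116/28.9) = 708 × (1/2)^4.0138 ≈ 43.828 μg.
Total = 0.4082 + 43.828 ≈ 44.236 μg.

44 μg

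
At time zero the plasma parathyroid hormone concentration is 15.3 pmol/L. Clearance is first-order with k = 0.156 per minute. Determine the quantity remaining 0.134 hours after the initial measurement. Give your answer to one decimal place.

t½ = ln 2 / k = 0.69315 / 0.156 ≈ 4.4433 minutes.
Convert the elapsed time: 0.134 hours = 8.04 minutes.
Number of half-lives: n = 8.04/4.4433 ≈ 1.8095.
Remaining = 15.3 × (1/2)^1.8095 = 15.3 × 0.28529 ≈ 4.365 pmol/L.

4.4 pmol/L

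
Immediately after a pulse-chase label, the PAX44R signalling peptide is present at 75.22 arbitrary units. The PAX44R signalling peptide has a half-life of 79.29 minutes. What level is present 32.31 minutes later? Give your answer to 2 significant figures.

Number of half-lives: n = 32.31/79.29 ≈ 0.40749.
Remaining = 75.22 × (1/2)^0.40749 = 75.22 × 0.75393 ≈ 56.711 arbitrary units.

57 arbitrary units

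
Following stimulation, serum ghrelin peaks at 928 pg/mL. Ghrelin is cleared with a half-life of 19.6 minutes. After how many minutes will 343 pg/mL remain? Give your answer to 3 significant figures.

28.1 minutes

Fraction remaining = 343/928 ≈ 0.36961.
n = log₂(928/343) = ln(2.7055)/ln 2 ≈ 1.4359 half-lives.
t = n × t½ = 1.4359 × 19.6 ≈ 28.144 minutes.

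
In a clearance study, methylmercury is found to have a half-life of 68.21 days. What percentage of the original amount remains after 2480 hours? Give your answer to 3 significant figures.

2480 hours = 103.333 days.
n = 103.333/68.21 ≈ 1.5149 half-lives.
Fraction remaining = (1/2)^1.5149 ≈ 0.34991, i.e. 34.991%.

35.0%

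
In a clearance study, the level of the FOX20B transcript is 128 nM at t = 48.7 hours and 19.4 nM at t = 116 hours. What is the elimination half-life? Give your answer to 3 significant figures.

Over Δt = 116 − 48.7 = 67.3 hours, the level fell by a factor of 128/19.4 ≈ 6.5979.
n = log₂(6.5979) ≈ 2.722 half-lives, so t½ = 67.3/2.722 ≈ 24.724 hours.

24.7 hours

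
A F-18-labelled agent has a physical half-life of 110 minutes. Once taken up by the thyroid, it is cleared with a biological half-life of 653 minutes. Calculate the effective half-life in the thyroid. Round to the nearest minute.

94 minutes

1/t_eff = 1/t_phys + 1/t_biol = 1/110 + 1/653 = 0.010622 per minute.
t_eff = 110 × 653 / (110 + 653) ≈ 94.142 minutes.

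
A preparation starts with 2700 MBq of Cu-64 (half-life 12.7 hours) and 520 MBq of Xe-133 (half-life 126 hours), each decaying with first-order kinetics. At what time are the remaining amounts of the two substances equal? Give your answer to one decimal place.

Set 2700·(1/2)^(t/12.7) = 520·(1/2)^(t/126).
Taking log₂: log₂(2700/520) = t·(1/12.7 − 1/126).
log₂(5.1923) = 2.3764; 1/12.7 − 1/126 = 0.070804.
t = 2.3764 / 0.070804 ≈ 33.563 hours.

33.6 hours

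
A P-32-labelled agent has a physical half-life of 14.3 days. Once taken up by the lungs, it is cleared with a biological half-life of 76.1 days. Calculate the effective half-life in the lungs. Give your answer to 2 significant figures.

1/t_eff = 1/t_phys + 1/t_biol = 1/14.3 + 1/76.1 = 0.083071 per day.
t_eff = 14.3 × 76.1 / (14.3 + 76.1) ≈ 12.038 days.

12 days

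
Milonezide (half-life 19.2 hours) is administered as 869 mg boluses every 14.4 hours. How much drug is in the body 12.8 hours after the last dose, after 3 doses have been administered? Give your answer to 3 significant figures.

The 3 doses were given 41.6, 27.2, 12.8 hours ago.
Total = 869·(1/2)^(41.6/19.2) + 869·(1/2)^(27.2/19.2) + 869·(1/2)^(12.8/19.2)
      = 193.55 + 325.51 + 547.44 ≈ 1066.5 mg.

1070 mg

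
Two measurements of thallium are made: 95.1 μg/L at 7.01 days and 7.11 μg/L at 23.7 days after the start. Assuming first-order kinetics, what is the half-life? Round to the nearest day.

4 days

Over Δt = 23.7 − 7.01 = 16.69 days, the level fell by a factor of 95.1/7.11 ≈ 13.376.
n = log₂(13.376) ≈ 3.7415 half-lives, so t½ = 16.69/3.7415 ≈ 4.4607 days.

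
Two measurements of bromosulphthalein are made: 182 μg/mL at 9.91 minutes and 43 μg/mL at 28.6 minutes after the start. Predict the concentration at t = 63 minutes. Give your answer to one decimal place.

Over Δt = 28.6 − 9.91 = 18.69 minutes, the level fell by a factor of 182/43 ≈ 4.2326.
n = log₂(4.2326) ≈ 2.0815 half-lives, so t½ = 18.69/2.0815 ≈ 8.979 minutes.
From t = 28.6 to t = 63: 43 × (1/2)^((63−28.6)/8.979) ≈ 3.0211 μg/mL.

3.0 μg/mL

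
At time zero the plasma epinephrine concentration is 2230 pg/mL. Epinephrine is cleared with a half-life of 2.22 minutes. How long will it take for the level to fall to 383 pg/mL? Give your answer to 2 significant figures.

Fraction remaining = 383/2230 ≈ 0.17175.
n = log₂(2230/383) = ln(5.8225)/ln 2 ≈ 2.5416 half-lives.
t = n × t½ = 2.5416 × 2.22 ≈ 5.6424 minutes.

5.6 minutes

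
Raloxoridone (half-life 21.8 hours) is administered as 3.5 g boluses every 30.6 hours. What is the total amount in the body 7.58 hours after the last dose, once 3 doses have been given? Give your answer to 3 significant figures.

The 3 doses were given 68.78, 38.18, 7.58 hours ago.
Total = 3.5·(1/2)^(68.78/21.8) + 3.5·(1/2)^(38.18/21.8) + 3.5·(1/2)^(7.58/21.8)
      = 0.39292 + 1.0396 + 2.7504 ≈ 4.1829 g.

4.18 g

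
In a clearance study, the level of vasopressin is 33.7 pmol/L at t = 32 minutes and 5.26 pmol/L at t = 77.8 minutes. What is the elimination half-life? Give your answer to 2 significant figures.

Over Δt = 77.8 − 32 = 45.8 minutes, the level fell by a factor of 33.7/5.26 ≈ 6.4068.
n = log₂(6.4068) ≈ 2.6796 half-lives, so t½ = 45.8/2.6796 ≈ 17.092 minutes.

17 minutes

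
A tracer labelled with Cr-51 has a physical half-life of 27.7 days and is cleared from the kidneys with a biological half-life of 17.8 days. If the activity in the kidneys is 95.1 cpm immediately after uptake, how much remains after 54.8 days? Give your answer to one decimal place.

1/t_eff = 1/t_phys + 1/t_biol = 1/27.7 + 1/17.8 = 0.092281 per day.
t_eff = 27.7 × 17.8 / (27.7 + 17.8) ≈ 10.836 days.
Remaining = 95.1 × (1/2)^(54.8/10.836) = 95.1 × (1/2)^5.057 ≈ 2.8568 cpm.

2.9 cpm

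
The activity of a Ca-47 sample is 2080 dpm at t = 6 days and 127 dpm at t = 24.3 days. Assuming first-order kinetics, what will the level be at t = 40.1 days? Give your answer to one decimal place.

11.4 dpm

Over Δt = 24.3 − 6 = 18.3 days, the level fell by a factor of 2080/127 ≈ 16.378.
n = log₂(16.378) ≈ 4.0337 half-lives, so t½ = 18.3/4.0337 ≈ 4.5368 days.
From t = 24.3 to t = 40.1: 127 × (1/2)^((40.1−24.3)/4.5368) ≈ 11.361 dpm.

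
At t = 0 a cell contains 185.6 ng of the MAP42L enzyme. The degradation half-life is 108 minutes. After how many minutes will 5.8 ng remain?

540 minutes

5.8/185.6 = 1/32, so 5 half-lives have elapsed.
t = 5 × 108 = 540 minutes.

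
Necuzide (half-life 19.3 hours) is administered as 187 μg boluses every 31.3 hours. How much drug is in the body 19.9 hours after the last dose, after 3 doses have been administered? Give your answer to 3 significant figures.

131 μg

The 3 doses were given 82.5, 51.2, 19.9 hours ago.
Total = 187·(1/2)^(82.5/19.3) + 187·(1/2)^(51.2/19.3) + 187·(1/2)^(19.9/19.3)
      = 9.6617 + 29.734 + 91.507 ≈ 130.9 μg.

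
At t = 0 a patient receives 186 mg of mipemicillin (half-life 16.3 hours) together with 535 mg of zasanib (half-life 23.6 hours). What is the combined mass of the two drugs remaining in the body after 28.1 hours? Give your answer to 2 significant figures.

290 mg

mipemicillin: 186 × (1/2)^(28.1/16.3) = 186 × (1/2)^1.7239 ≈ 56.307 mg.
zasanib: 535 × (1/2)^(28.1/23.6) = 535 × (1/2)^1.1907 ≈ 234.38 mg.
Total = 56.307 + 234.38 ≈ 290.69 mg.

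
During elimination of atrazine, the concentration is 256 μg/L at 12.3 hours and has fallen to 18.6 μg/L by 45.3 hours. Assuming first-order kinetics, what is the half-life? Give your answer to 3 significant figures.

8.72 hours

Over Δt = 45.3 − 12.3 = 33 hours, the level fell by a factor of 256/18.6 ≈ 13.763.
n = log₂(13.763) ≈ 3.7828 half-lives, so t½ = 33/3.7828 ≈ 8.7238 hours.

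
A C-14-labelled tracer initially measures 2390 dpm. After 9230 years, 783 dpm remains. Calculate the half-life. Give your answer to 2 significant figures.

A/A₀ = 783/2390 ≈ 0.32762.
n = log₂(3.0524) ≈ 1.6099 half-lives elapsed in 9230 years.
t½ = 9230/1.6099 ≈ 5733.2 years.

5700 years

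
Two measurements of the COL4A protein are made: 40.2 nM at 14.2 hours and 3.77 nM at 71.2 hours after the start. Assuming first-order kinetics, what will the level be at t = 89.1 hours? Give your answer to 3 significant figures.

1.79 nM

Over Δt = 71.2 − 14.2 = 57 hours, the level fell by a factor of 40.2/3.77 ≈ 10.663.
n = log₂(10.663) ≈ 3.4146 half-lives, so t½ = 57/3.4146 ≈ 16.693 hours.
From t = 71.2 to t = 89.1: 3.77 × (1/2)^((89.1−71.2)/16.693) ≈ 1.7929 nM.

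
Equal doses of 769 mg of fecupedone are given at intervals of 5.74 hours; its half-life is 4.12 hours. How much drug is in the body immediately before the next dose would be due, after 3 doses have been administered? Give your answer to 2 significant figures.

450 mg

The 3 doses were given 17.22, 11.48, 5.74 hours ago.
Total = 769·(1/2)^(17.22/4.12) + 769·(1/2)^(11.48/4.12) + 769·(1/2)^(5.74/4.12)
      = 42.436 + 111.46 + 292.77 ≈ 446.67 mg.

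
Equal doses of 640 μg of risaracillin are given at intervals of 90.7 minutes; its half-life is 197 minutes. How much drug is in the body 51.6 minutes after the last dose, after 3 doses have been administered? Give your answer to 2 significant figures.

The 3 doses were given 233, 142.3, 51.6 minutes ago.
Total = 640·(1/2)^(233/197) + 640·(1/2)^(142.3/197) + 640·(1/2)^(51.6/197)
      = 281.93 + 387.91 + 533.74 ≈ 1203.6 μg.

1200 μg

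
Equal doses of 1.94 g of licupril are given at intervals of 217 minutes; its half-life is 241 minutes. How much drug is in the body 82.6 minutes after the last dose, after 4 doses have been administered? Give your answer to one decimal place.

3.0 g

The 4 doses were given 733.6, 516.6, 299.6, 82.6 minutes ago.
Total = 1.94·(1/2)^(733.6/241) + 1.94·(1/2)^(516.6/241) + 1.94·(1/2)^(299.6/241) + 1.94·(1/2)^(82.6/241)
      = 0.23522 + 0.43906 + 0.81955 + 1.5298 ≈ 3.0236 g.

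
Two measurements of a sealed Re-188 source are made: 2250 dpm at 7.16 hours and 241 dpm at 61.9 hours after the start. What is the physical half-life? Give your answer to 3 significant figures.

Over Δt = 61.9 − 7.16 = 54.74 hours, the level fell by a factor of 2250/241 ≈ 9.3361.
n = log₂(9.3361) ≈ 3.2228 half-lives, so t½ = 54.74/3.2228 ≈ 16.985 hours.

17.0 hours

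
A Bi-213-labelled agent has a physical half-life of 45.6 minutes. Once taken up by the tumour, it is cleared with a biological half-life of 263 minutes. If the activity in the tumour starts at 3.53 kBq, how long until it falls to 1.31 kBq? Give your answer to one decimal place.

55.6 minutes

1/t_eff = 1/t_phys + 1/t_biol = 1/45.6 + 1/263 = 0.025732 per minute.
t_eff = 45.6 × 263 / (45.6 + 263) ≈ 38.862 minutes.
n = log₂(3.53/1.31) ≈ 1.4301; t = 1.4301 × 38.862 ≈ 55.577 minutes.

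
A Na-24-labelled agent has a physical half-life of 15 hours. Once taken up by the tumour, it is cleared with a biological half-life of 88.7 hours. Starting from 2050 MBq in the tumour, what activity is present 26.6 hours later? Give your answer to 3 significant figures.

487 MBq

1/t_eff = 1/t_phys + 1/t_biol = 1/15 + 1/88.7 = 0.077941 per hour.
t_eff = 15 × 88.7 / (15 + 88.7) ≈ 12.83 hours.
Remaining = 2050 × (1/2)^(26.6/12.83) = 2050 × (1/2)^2.0732 ≈ 487.14 MBq.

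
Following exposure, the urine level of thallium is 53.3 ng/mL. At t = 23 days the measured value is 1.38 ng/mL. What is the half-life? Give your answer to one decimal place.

A/A₀ = 1.38/53.3 ≈ 0.025891.
n = log₂(38.623) ≈ 5.2714 half-lives elapsed in 23 days.
t½ = 23/5.2714 ≈ 4.3632 days.

4.4 days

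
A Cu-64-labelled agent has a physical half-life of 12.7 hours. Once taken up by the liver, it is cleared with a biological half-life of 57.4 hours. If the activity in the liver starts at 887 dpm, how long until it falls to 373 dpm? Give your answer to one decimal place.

1/t_eff = 1/t_phys + 1/t_biol = 1/12.7 + 1/57.4 = 0.096162 per hour.
t_eff = 12.7 × 57.4 / (12.7 + 57.4) ≈ 10.399 hours.
n = log₂(887/373) ≈ 1.2498; t = 1.2498 × 10.399 ≈ 12.996 hours.

13.0 hours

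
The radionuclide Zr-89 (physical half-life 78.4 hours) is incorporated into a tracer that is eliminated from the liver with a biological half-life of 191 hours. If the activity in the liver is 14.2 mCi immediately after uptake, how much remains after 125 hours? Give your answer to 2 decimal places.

1/t_eff = 1/t_phys + 1/t_biol = 1/78.4 + 1/191 = 0.017991 per hour.
t_eff = 78.4 × 191 / (78.4 + 191) ≈ 55.584 hours.
Remaining = 14.2 × (1/2)^(125/55.584) = 14.2 × (1/2)^2.2488 ≈ 2.9876 mCi.

2.99 mCi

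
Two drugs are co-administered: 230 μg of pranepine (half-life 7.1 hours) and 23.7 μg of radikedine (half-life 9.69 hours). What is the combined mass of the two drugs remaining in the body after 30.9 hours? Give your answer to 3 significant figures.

pranepine: 230 × (1/2)^(30.9/7.1) = 230 × (1/2)^4.3521 ≈ 11.262 μg.
radikedine: 23.7 × (1/2)^(30.9/9.69) = 23.7 × (1/2)^3.1889 ≈ 2.599 μg.
Total = 11.262 + 2.599 ≈ 13.861 μg.

13.9 μg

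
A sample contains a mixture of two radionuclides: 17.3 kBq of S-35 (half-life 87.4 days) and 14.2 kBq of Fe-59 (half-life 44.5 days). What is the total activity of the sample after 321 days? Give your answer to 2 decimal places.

S-35: 17.3 × (1/2)^(321/87.4) = 17.3 × (1/2)^3.6728 ≈ 1.3565 kBq.
Fe-59: 14.2 × (1/2)^(321/44.5) = 14.2 × (1/2)^7.2135 ≈ 0.095678 kBq.
Total = 1.3565 + 0.095678 ≈ 1.4522 kBq.

1.45 kBq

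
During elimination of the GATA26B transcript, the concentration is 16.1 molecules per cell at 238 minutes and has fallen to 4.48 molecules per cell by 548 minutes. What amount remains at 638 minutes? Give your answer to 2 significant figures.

3.1 molecules per cell

Over Δt = 548 − 238 = 310 minutes, the level fell by a factor of 16.1/4.48 ≈ 3.5938.
n = log₂(3.5938) ≈ 1.8455 half-lives, so t½ = 310/1.8455 ≈ 167.98 minutes.
From t = 548 to t = 638: 4.48 × (1/2)^((638−548)/167.98) ≈ 3.0902 molecules per cell.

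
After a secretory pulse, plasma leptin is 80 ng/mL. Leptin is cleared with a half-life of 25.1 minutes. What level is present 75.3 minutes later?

10 ng/mL

Elapsed time is 3 half-lives (75.3/25.1).
Each half-life halves the amount: 80 × (1/2)^3 = 80/8 = 10 ng/mL.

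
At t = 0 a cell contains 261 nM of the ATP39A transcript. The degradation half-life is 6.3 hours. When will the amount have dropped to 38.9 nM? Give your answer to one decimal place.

17.3 hours

Fraction remaining = 38.9/261 ≈ 0.14904.
n = log₂(261/38.9) = ln(6.7095)/ln 2 ≈ 2.7462 half-lives.
t = n × t½ = 2.7462 × 6.3 ≈ 17.301 hours.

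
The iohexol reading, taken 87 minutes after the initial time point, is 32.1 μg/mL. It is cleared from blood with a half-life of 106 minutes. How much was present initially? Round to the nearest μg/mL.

Number of half-lives elapsed: n = 87/106 ≈ 0.82075.
A₀ = A × 2^n = 32.1 × 2^0.82075 = 32.1 × 1.7663 ≈ 56.699 μg/mL.

57 μg/mL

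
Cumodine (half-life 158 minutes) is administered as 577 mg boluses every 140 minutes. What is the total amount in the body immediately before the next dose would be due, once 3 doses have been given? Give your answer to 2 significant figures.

570 mg

The 3 doses were given 420, 280, 140 minutes ago.
Total = 577·(1/2)^(420/158) + 577·(1/2)^(280/158) + 577·(1/2)^(140/158)
      = 91.405 + 168.93 + 312.21 ≈ 572.54 mg.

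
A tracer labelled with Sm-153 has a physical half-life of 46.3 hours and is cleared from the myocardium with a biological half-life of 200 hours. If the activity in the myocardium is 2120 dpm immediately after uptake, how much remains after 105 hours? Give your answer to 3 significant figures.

1/t_eff = 1/t_phys + 1/t_biol = 1/46.3 + 1/200 = 0.026598 per hour.
t_eff = 46.3 × 200 / (46.3 + 200) ≈ 37.596 hours.
Remaining = 2120 × (1/2)^(105/37.596) = 2120 × (1/2)^2.7928 ≈ 305.92 dpm.

306 dpm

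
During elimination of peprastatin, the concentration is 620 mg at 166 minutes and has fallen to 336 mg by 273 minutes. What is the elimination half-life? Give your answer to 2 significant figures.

120 minutes

Over Δt = 273 − 166 = 107 minutes, the level fell by a factor of 620/336 ≈ 1.8452.
n = log₂(1.8452) ≈ 0.88381 half-lives, so t½ = 107/0.88381 ≈ 121.07 minutes.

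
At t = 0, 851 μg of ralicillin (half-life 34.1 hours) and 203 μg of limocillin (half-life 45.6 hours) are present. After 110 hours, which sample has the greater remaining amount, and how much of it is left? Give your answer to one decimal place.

ralicillin: 851 × (1/2)^3.2258 ≈ 90.963 μg.
limocillin: 203 × (1/2)^2.4123 ≈ 38.135 μg.
Ralicillin has more remaining, at ≈ 90.963 μg.

ralicillin, 91.0 μg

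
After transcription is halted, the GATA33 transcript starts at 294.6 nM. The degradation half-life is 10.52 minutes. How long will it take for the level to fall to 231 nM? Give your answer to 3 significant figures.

Fraction remaining = 231/294.6 ≈ 0.78411.
n = log₂(294.6/231) = ln(1.2753)/ln 2 ≈ 0.35086 half-lives.
t = n × t½ = 0.35086 × 10.52 ≈ 3.6911 minutes.

3.69 minutes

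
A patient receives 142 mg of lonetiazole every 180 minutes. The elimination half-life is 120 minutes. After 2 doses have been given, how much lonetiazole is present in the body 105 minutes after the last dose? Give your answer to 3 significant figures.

The 2 doses were given 285, 105 minutes ago.
Total = 142·(1/2)^(285/120) + 142·(1/2)^(105/120)
      = 27.374 + 77.426 ≈ 104.8 mg.

105 mg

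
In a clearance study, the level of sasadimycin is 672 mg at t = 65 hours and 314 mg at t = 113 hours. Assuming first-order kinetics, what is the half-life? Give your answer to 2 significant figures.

Over Δt = 113 − 65 = 48 hours, the level fell by a factor of 672/314 ≈ 2.1401.
n = log₂(2.1401) ≈ 1.0977 half-lives, so t½ = 48/1.0977 ≈ 43.728 hours.

44 hours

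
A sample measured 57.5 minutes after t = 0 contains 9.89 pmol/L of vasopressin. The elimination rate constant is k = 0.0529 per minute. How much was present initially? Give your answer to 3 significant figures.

207 pmol/L

t½ = ln 2 / k = 0.69315 / 0.0529 ≈ 13.103 minutes.
Number of half-lives elapsed: n = 57.5/13.103 ≈ 4.3883.
A₀ = A × 2^n = 9.89 × 2^4.3883 = 9.89 × 20.942 ≈ 207.11 pmol/L.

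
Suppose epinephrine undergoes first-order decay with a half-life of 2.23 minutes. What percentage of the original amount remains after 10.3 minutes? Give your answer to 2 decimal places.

4.07%

n = 10.3/2.23 ≈ 4.6188 half-lives.
Fraction remaining = (1/2)^4.6188 ≈ 0.0407, i.e. 4.07%.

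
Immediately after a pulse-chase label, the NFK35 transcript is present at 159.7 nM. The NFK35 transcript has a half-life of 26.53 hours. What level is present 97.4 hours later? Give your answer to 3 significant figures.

Number of half-lives: n = 97.4/26.53 ≈ 3.6713.
Remaining = 159.7 × (1/2)^3.6713 = 159.7 × 0.078492 ≈ 12.535 nM.

12.5 nM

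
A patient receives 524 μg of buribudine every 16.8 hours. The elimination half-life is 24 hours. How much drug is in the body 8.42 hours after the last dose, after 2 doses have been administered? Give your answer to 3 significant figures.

664 μg

The 2 doses were given 25.22, 8.42 hours ago.
Total = 524·(1/2)^(25.22/24) + 524·(1/2)^(8.42/24)
      = 252.93 + 410.88 ≈ 663.81 μg.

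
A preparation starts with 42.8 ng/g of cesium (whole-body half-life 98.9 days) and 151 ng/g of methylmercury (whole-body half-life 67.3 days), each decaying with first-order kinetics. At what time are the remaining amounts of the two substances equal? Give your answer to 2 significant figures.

380 days

Set 42.8·(1/2)^(t/98.9) = 151·(1/2)^(t/67.3).
Taking log₂: log₂(42.8/151) = t·(1/98.9 − 1/67.3).
log₂(0.28344) = -1.8189; 1/98.9 − 1/67.3 = -0.0047476.
t = -1.8189 / -0.0047476 ≈ 383.11 days.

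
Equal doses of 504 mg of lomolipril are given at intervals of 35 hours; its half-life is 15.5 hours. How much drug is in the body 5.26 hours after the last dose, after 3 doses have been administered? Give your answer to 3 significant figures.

The 3 doses were given 75.26, 40.26, 5.26 hours ago.
Total = 504·(1/2)^(75.26/15.5) + 504·(1/2)^(40.26/15.5) + 504·(1/2)^(5.26/15.5)
      = 17.409 + 83.278 + 398.36 ≈ 499.05 mg.

499 mg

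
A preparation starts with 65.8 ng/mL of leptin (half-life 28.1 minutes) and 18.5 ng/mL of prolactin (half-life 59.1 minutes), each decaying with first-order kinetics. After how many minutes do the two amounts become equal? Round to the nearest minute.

Set 65.8·(1/2)^(t/28.1) = 18.5·(1/2)^(t/59.1).
Taking log₂: log₂(65.8/18.5) = t·(1/28.1 − 1/59.1).
log₂(3.5568) = 1.8306; 1/28.1 − 1/59.1 = 0.018667.
t = 1.8306 / 0.018667 ≈ 98.066 minutes.

98 minutes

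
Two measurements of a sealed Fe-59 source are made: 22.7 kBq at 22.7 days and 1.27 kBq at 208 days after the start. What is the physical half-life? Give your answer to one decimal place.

44.5 days

Over Δt = 208 − 22.7 = 185.3 days, the level fell by a factor of 22.7/1.27 ≈ 17.874.
n = log₂(17.874) ≈ 4.1598 half-lives, so t½ = 185.3/4.1598 ≈ 44.545 days.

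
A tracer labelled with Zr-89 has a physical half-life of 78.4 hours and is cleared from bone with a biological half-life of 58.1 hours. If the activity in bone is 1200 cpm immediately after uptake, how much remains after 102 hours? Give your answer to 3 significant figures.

144 cpm

1/t_eff = 1/t_phys + 1/t_biol = 1/78.4 + 1/58.1 = 0.029967 per hour.
t_eff = 78.4 × 58.1 / (78.4 + 58.1) ≈ 33.37 hours.
Remaining = 1200 × (1/2)^(102/33.37) = 1200 × (1/2)^3.0566 ≈ 144.23 cpm.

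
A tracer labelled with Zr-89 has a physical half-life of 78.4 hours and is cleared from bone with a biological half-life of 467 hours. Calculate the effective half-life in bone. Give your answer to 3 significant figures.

1/t_eff = 1/t_phys + 1/t_biol = 1/78.4 + 1/467 = 0.014896 per hour.
t_eff = 78.4 × 467 / (78.4 + 467) ≈ 67.13 hours.

67.1 hours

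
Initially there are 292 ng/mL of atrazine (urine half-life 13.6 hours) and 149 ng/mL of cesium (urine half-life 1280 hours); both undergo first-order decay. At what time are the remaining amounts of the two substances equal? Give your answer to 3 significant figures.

13.3 hours

Set 292·(1/2)^(t/13.6) = 149·(1/2)^(t/1280).
Taking log₂: log₂(292/149) = t·(1/13.6 − 1/1280).
log₂(1.9597) = 0.97066; 1/13.6 − 1/1280 = 0.072748.
t = 0.97066 / 0.072748 ≈ 13.343 hours.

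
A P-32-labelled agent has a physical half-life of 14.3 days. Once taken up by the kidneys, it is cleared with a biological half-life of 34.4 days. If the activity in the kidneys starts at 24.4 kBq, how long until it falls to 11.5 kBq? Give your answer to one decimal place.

1/t_eff = 1/t_phys + 1/t_biol = 1/14.3 + 1/34.4 = 0.099 per day.
t_eff = 14.3 × 34.4 / (14.3 + 34.4) ≈ 10.101 days.
n = log₂(24.4/11.5) ≈ 1.0852; t = 1.0852 × 10.101 ≈ 10.962 days.

11.0 days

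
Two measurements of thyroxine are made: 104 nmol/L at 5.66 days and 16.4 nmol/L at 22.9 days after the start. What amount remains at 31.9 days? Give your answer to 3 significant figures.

Over Δt = 22.9 − 5.66 = 17.24 days, the level fell by a factor of 104/16.4 ≈ 6.3415.
n = log₂(6.3415) ≈ 2.6648 half-lives, so t½ = 17.24/2.6648 ≈ 6.4695 days.
From t = 22.9 to t = 31.9: 16.4 × (1/2)^((31.9−22.9)/6.4695) ≈ 6.2527 nmol/L.

6.25 nmol/L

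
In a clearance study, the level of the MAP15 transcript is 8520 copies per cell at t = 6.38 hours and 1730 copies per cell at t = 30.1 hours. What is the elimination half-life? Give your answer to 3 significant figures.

Over Δt = 30.1 − 6.38 = 23.72 hours, the level fell by a factor of 8520/1730 ≈ 4.9249.
n = log₂(4.9249) ≈ 2.3001 half-lives, so t½ = 23.72/2.3001 ≈ 10.313 hours.

10.3 hours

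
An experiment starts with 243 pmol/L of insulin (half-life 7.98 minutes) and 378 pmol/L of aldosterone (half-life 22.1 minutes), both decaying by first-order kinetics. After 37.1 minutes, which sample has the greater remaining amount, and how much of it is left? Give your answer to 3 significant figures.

aldosterone, 118 pmol/L

insulin: 243 × (1/2)^4.6491 ≈ 9.6846 pmol/L.
aldosterone: 378 × (1/2)^1.6787 ≈ 118.07 pmol/L.
Aldosterone has more remaining, at ≈ 118.07 pmol/L.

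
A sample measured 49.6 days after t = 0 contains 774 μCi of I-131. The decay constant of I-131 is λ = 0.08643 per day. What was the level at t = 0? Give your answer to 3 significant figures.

56300 μCi

t½ = ln 2 / λ = 0.69315 / 0.08643 ≈ 8.0198 days.
Number of half-lives elapsed: n = 49.6/8.0198 ≈ 6.1847.
A₀ = A × 2^n = 774 × 2^6.1847 = 774 × 72.743 ≈ 56303 μCi.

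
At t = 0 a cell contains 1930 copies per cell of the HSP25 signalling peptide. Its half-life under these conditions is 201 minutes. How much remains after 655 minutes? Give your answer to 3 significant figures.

Number of half-lives: n = 655/201 ≈ 3.2587.
Remaining = 1930 × (1/2)^3.2587 = 1930 × 0.10448 ≈ 201.65 copies per cell.

202 copies per cell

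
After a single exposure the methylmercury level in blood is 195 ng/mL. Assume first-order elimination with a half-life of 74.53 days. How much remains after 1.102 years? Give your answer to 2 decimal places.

Convert the elapsed time: 1.102 years = 402.23 days.
Number of half-lives: n = 402.23/74.53 ≈ 5.3969.
Remaining = 195 × (1/2)^5.3969 = 195 × 0.023734 ≈ 4.6282 ng/mL.

4.63 ng/mL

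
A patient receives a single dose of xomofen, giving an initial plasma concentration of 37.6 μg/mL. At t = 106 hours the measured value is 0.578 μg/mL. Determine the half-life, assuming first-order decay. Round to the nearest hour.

18 hours

A/A₀ = 0.578/37.6 ≈ 0.015372.
n = log₂(65.052) ≈ 6.0235 half-lives elapsed in 106 hours.
t½ = 106/6.0235 ≈ 17.598 hours.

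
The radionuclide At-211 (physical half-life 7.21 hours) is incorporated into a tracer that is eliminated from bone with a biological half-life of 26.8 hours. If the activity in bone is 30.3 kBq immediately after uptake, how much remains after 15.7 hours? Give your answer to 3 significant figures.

4.46 kBq

1/t_eff = 1/t_phys + 1/t_biol = 1/7.21 + 1/26.8 = 0.17601 per hour.
t_eff = 7.21 × 26.8 / (7.21 + 26.8) ≈ 5.6815 hours.
Remaining = 30.3 × (1/2)^(15.7/5.6815) = 30.3 × (1/2)^2.7634 ≈ 4.4626 kBq.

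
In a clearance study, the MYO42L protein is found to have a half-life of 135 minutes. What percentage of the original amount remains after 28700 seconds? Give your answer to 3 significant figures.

28700 seconds = 478.333 minutes.
n = 478.333/135 ≈ 3.5432 half-lives.
Fraction remaining = (1/2)^3.5432 ≈ 0.08578, i.e. 8.578%.

8.58%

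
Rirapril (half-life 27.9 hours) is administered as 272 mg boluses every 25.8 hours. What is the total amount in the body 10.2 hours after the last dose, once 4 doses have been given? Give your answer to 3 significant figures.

The 4 doses were given 87.6, 61.8, 36, 10.2 hours ago.
Total = 272·(1/2)^(87.6/27.9) + 272·(1/2)^(61.8/27.9) + 272·(1/2)^(36/27.9) + 272·(1/2)^(10.2/27.9)
      = 30.86 + 58.583 + 111.21 + 211.11 ≈ 411.77 mg.

412 mg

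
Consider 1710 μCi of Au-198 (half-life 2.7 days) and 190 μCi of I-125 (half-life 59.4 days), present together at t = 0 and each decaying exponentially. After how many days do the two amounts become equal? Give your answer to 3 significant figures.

Set 1710·(1/2)^(t/2.7) = 190·(1/2)^(t/59.4).
Taking log₂: log₂(1710/190) = t·(1/2.7 − 1/59.4).
log₂(9) = 3.1699; 1/2.7 − 1/59.4 = 0.35354.
t = 3.1699 / 0.35354 ≈ 8.9664 days.

8.97 days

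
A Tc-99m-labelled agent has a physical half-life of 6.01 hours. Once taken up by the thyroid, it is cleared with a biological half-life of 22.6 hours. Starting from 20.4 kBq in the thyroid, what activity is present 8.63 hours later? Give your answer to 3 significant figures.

1/t_eff = 1/t_phys + 1/t_biol = 1/6.01 + 1/22.6 = 0.21064 per hour.
t_eff = 6.01 × 22.6 / (6.01 + 22.6) ≈ 4.7475 hours.
Remaining = 20.4 × (1/2)^(8.63/4.7475) = 20.4 × (1/2)^1.8178 ≈ 5.7865 kBq.

5.79 kBq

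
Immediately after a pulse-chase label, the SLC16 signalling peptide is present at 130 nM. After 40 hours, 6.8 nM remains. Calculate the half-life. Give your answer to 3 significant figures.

A/A₀ = 6.8/130 ≈ 0.052308.
n = log₂(19.118) ≈ 4.2568 half-lives elapsed in 40 hours.
t½ = 40/4.2568 ≈ 9.3967 hours.

9.40 hours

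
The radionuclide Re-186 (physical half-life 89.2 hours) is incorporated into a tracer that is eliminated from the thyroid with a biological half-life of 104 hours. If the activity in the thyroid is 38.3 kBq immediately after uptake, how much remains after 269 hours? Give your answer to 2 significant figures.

0.79 kBq

1/t_eff = 1/t_phys + 1/t_biol = 1/89.2 + 1/104 = 0.020826 per hour.
t_eff = 89.2 × 104 / (89.2 + 104) ≈ 48.017 hours.
Remaining = 38.3 × (1/2)^(269/48.017) = 38.3 × (1/2)^5.6022 ≈ 0.78842 kBq.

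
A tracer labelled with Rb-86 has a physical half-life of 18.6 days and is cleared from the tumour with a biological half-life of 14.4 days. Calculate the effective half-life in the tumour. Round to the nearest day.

8 days

1/t_eff = 1/t_phys + 1/t_biol = 1/18.6 + 1/14.4 = 0.12321 per day.
t_eff = 18.6 × 14.4 / (18.6 + 14.4) ≈ 8.1164 days.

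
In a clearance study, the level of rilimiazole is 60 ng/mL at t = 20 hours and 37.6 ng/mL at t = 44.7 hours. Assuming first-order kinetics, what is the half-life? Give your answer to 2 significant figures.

Over Δt = 44.7 − 20 = 24.7 hours, the level fell by a factor of 60/37.6 ≈ 1.5957.
n = log₂(1.5957) ≈ 0.67423 half-lives, so t½ = 24.7/0.67423 ≈ 36.634 hours.

37 hours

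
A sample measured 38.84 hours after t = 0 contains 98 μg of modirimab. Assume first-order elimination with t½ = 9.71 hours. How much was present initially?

Number of half-lives elapsed: n = 38.84/9.71 ≈ 4.
A₀ = A × 2^n = 98 × 2^4 = 98 × 16 ≈ 1568 μg.

1568 μg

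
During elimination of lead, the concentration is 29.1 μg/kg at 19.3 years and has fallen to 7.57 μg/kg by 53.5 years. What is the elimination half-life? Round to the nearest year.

18 years

Over Δt = 53.5 − 19.3 = 34.2 years, the level fell by a factor of 29.1/7.57 ≈ 3.8441.
n = log₂(3.8441) ≈ 1.9427 half-lives, so t½ = 34.2/1.9427 ≈ 17.605 years.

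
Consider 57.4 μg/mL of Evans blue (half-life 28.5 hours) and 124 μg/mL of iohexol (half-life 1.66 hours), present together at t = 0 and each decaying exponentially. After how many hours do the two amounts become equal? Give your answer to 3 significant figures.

1.96 hours

Set 57.4·(1/2)^(t/28.5) = 124·(1/2)^(t/1.66).
Taking log₂: log₂(57.4/124) = t·(1/28.5 − 1/1.66).
log₂(0.4629) = -1.1112; 1/28.5 − 1/1.66 = -0.56732.
t = -1.1112 / -0.56732 ≈ 1.9587 hours.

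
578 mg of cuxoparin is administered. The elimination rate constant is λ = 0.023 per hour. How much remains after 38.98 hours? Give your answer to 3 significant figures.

236 mg

t½ = ln 2 / λ = 0.69315 / 0.023 ≈ 30.137 hours.
Number of half-lives: n = 38.98/30.137 ≈ 1.2934.
Remaining = 578 × (1/2)^1.2934 = 578 × 0.40798 ≈ 235.81 mg.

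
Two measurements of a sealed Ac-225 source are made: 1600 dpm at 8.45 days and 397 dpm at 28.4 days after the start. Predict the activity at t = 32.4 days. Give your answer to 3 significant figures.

300 dpm

Over Δt = 28.4 − 8.45 = 19.95 days, the level fell by a factor of 1600/397 ≈ 4.0302.
n = log₂(4.0302) ≈ 2.0109 half-lives, so t½ = 19.95/2.0109 ≈ 9.9211 days.
From t = 28.4 to t = 32.4: 397 × (1/2)^((32.4−28.4)/9.9211) ≈ 300.21 dpm.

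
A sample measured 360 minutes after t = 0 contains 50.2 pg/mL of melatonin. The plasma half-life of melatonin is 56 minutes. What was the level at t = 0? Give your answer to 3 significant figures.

4320 pg/mL

Number of half-lives elapsed: n = 360/56 ≈ 6.4286.
A₀ = A × 2^n = 50.2 × 2^6.4286 = 50.2 × 86.138 ≈ 4324.1 pg/mL.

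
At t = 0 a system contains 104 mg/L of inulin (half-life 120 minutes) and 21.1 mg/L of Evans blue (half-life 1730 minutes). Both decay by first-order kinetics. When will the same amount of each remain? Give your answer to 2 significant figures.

300 minutes

Set 104·(1/2)^(t/120) = 21.1·(1/2)^(t/1730).
Taking log₂: log₂(104/21.1) = t·(1/120 − 1/1730).
log₂(4.9289) = 2.3013; 1/120 − 1/1730 = 0.0077553.
t = 2.3013 / 0.0077553 ≈ 296.74 minutes.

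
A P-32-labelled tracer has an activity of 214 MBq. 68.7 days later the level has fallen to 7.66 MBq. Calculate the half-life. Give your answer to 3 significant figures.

14.3 days

A/A₀ = 7.66/214 ≈ 0.035794.
n = log₂(27.937) ≈ 4.8041 half-lives elapsed in 68.7 days.
t½ = 68.7/4.8041 ≈ 14.3 days.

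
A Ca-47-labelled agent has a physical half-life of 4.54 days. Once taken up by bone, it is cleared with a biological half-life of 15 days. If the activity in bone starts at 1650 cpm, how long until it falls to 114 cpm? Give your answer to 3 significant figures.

13.4 days

1/t_eff = 1/t_phys + 1/t_biol = 1/4.54 + 1/15 = 0.28693 per day.
t_eff = 4.54 × 15 / (4.54 + 15) ≈ 3.4852 days.
n = log₂(1650/114) ≈ 3.8554; t = 3.8554 × 3.4852 ≈ 13.437 days.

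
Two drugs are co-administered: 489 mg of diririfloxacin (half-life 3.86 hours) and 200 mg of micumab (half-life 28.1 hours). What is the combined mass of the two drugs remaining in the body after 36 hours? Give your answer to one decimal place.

diririfloxacin: 489 × (1/2)^(36/3.86) = 489 × (1/2)^9.3264 ≈ 0.76168 mg.
micumab: 200 × (1/2)^(36/28.1) = 200 × (1/2)^1.2811 ≈ 82.294 mg.
Total = 0.76168 + 82.294 ≈ 83.056 mg.

83.1 mg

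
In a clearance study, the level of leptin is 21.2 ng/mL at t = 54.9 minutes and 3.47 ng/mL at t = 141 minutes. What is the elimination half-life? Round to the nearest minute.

Over Δt = 141 − 54.9 = 86.1 minutes, the level fell by a factor of 21.2/3.47 ≈ 6.1095.
n = log₂(6.1095) ≈ 2.6111 half-lives, so t½ = 86.1/2.6111 ≈ 32.975 minutes.

33 minutes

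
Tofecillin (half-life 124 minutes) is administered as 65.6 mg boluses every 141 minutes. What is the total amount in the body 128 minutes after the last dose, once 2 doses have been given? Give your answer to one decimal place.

46.7 mg

The 2 doses were given 269, 128 minutes ago.
Total = 65.6·(1/2)^(269/124) + 65.6·(1/2)^(128/124)
      = 14.584 + 32.075 ≈ 46.658 mg.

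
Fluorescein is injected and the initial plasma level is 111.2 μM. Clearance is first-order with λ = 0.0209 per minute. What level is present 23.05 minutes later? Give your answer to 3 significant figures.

68.7 μM

t½ = ln 2 / λ = 0.69315 / 0.0209 ≈ 33.165 minutes.
Number of half-lives: n = 23.05/33.165 ≈ 0.69501.
Remaining = 111.2 × (1/2)^0.69501 = 111.2 × 0.6177 ≈ 68.689 μM.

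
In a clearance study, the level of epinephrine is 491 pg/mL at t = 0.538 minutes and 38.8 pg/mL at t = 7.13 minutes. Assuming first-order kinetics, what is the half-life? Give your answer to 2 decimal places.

Over Δt = 7.13 − 0.538 = 6.592 minutes, the level fell by a factor of 491/38.8 ≈ 12.655.
n = log₂(12.655) ≈ 3.6616 half-lives, so t½ = 6.592/3.6616 ≈ 1.8003 minutes.

1.80 minutes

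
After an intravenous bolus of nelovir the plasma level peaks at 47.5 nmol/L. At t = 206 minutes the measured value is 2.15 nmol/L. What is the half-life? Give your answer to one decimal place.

A/A₀ = 2.15/47.5 ≈ 0.045263.
n = log₂(22.093) ≈ 4.4655 half-lives elapsed in 206 minutes.
t½ = 206/4.4655 ≈ 46.131 minutes.

46.1 minutes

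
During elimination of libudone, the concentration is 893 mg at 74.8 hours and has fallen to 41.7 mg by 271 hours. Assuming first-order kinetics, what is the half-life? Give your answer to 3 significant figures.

44.4 hours

Over Δt = 271 − 74.8 = 196.2 hours, the level fell by a factor of 893/41.7 ≈ 21.415.
n = log₂(21.415) ≈ 4.4205 half-lives, so t½ = 196.2/4.4205 ≈ 44.384 hours.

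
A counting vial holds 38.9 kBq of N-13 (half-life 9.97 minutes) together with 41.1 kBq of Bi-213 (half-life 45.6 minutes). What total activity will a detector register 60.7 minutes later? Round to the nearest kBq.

17 kBq

N-13: 38.9 × (1/2)^(60.7/9.97) = 38.9 × (1/2)^6.0883 ≈ 0.57174 kBq.
Bi-213: 41.1 × (1/2)^(60.7/45.6) = 41.1 × (1/2)^1.3311 ≈ 16.335 kBq.
Total = 0.57174 + 16.335 ≈ 16.907 kBq.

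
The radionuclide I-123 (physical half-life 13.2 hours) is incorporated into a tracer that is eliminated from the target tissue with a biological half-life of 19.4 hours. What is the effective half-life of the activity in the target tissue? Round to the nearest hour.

8 hours

1/t_eff = 1/t_phys + 1/t_biol = 1/13.2 + 1/19.4 = 0.1273 per hour.
t_eff = 13.2 × 19.4 / (13.2 + 19.4) ≈ 7.8552 hours.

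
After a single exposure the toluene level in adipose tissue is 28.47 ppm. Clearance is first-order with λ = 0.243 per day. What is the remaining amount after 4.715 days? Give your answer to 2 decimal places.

t½ = ln 2 / λ = 0.69315 / 0.243 ≈ 2.8525 days.
Number of half-lives: n = 4.715/2.8525 ≈ 1.653.
Remaining = 28.47 × (1/2)^1.653 = 28.47 × 0.31799 ≈ 9.0531 ppm.

9.05 ppm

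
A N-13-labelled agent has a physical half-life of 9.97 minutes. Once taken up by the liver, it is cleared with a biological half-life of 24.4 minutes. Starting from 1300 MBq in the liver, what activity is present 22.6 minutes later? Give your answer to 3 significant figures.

1/t_eff = 1/t_phys + 1/t_biol = 1/9.97 + 1/24.4 = 0.14128 per minute.
t_eff = 9.97 × 24.4 / (9.97 + 24.4) ≈ 7.0779 minutes.
Remaining = 1300 × (1/2)^(22.6/7.0779) = 1300 × (1/2)^3.193 ≈ 142.15 MBq.

142 MBq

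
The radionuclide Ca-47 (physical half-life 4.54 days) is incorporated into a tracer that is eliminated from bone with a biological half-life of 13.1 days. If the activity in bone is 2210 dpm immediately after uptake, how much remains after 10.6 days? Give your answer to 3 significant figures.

250 dpm

1/t_eff = 1/t_phys + 1/t_biol = 1/4.54 + 1/13.1 = 0.2966 per day.
t_eff = 4.54 × 13.1 / (4.54 + 13.1) ≈ 3.3715 days.
Remaining = 2210 × (1/2)^(10.6/3.3715) = 2210 × (1/2)^3.144 ≈ 250.01 dpm.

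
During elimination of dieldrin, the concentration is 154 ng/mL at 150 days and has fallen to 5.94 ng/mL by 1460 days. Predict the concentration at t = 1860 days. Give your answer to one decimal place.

Over Δt = 1460 − 150 = 1310 days, the level fell by a factor of 154/5.94 ≈ 25.926.
n = log₂(25.926) ≈ 4.6963 half-lives, so t½ = 1310/4.6963 ≈ 278.94 days.
From t = 1460 to t = 1860: 5.94 × (1/2)^((1860−1460)/278.94) ≈ 2.1984 ng/mL.

2.2 ng/mL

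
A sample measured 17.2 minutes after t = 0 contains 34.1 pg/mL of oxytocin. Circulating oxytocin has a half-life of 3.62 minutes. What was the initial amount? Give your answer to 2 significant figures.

920 pg/mL

Number of half-lives elapsed: n = 17.2/3.62 ≈ 4.7514.
A₀ = A × 2^n = 34.1 × 2^4.7514 = 34.1 × 26.934 ≈ 918.47 pg/mL.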